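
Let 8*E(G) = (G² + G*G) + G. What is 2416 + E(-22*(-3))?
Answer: 14053/4 ≈ 3513.3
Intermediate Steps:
E(G) = G²/4 + G/8 (E(G) = ((G² + G*G) + G)/8 = ((G² + G²) + G)/8 = (2*G² + G)/8 = (G + 2*G²)/8 = G²/4 + G/8)
2416 + E(-22*(-3)) = 2416 + (-22*(-3))*(1 + 2*(-22*(-3)))/8 = 2416 + (⅛)*66*(1 + 2*66) = 2416 + (⅛)*66*(1 + 132) = 2416 + (⅛)*66*133 = 2416 + 4389/4 = 14053/4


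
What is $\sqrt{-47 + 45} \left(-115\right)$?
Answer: $- 115 i \sqrt{2} \approx - 162.63 i$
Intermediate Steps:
$\sqrt{-47 + 45} \left(-115\right) = \sqrt{-2} \left(-115\right) = i \sqrt{2} \left(-115\right) = - 115 i \sqrt{2}$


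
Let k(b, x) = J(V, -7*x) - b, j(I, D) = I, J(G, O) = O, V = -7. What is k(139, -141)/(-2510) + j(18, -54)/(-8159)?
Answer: -3482006/10239545 ≈ -0.34005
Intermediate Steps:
k(b, x) = -b - 7*x (k(b, x) = -7*x - b = -b - 7*x)
k(139, -141)/(-2510) + j(18, -54)/(-8159) = (-1*139 - 7*(-141))/(-2510) + 18/(-8159) = (-139 + 987)*(-1/2510) + 18*(-1/8159) = 848*(-1/2510) - 18/8159 = -424/1255 - 18/8159 = -3482006/10239545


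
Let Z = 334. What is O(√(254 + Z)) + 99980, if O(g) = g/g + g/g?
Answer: 99982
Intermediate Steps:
O(g) = 2 (O(g) = 1 + 1 = 2)
O(√(254 + Z)) + 99980 = 2 + 99980 = 99982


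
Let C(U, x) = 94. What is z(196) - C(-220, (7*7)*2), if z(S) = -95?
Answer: -189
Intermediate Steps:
z(196) - C(-220, (7*7)*2) = -95 - 1*94 = -95 - 94 = -189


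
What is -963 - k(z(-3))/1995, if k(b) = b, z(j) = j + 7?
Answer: -1921189/1995 ≈ -963.00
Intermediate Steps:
z(j) = 7 + j
-963 - k(z(-3))/1995 = -963 - (7 - 3)/1995 = -963 - 4/1995 = -1921189/1995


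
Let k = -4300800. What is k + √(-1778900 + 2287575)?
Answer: -4300800 + 5*√20347 ≈ -4.3001e+6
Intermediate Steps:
k + √(-1778900 + 2287575) = -4300800 + √(-1778900 + 2287575) = -4300800 + √508675 = -4300800 + 5*√20347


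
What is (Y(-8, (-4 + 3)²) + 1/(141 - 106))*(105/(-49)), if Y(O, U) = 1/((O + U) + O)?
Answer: 4/49 ≈ 0.081633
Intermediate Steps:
Y(O, U) = 1/(U + 2*O)
(Y(-8, (-4 + 3)²) + 1/(141 - 106))*(105/(-49)) = (1/((-4 + 3)² + 2*(-8)) + 1/(141 - 106))*(105/(-49)) = (1/((-1)² - 16) + 1/35)*(105*(-1/49)) = (1/(1 - 16) + 1/35)*(-15/7) = (1/(-15) + 1/35)*(-15/7) = (-1/15 + 1/35)*(-15/7) = -4/105*(-15/7) = 4/49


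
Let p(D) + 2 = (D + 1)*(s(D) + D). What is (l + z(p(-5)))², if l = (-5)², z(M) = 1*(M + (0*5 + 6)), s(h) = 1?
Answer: 2025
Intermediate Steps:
p(D) = -2 + (1 + D)² (p(D) = -2 + (D + 1)*(1 + D) = -2 + (1 + D)*(1 + D) = -2 + (1 + D)²)
z(M) = 6 + M (z(M) = 1*(M + (0 + 6)) = 1*(M + 6) = 1*(6 + M) = 6 + M)
l = 25
(l + z(p(-5)))² = (25 + (6 + (-1 + (-5)² + 2*(-5))))² = (25 + (6 + (-1 + 25 - 10)))² = (25 + (6 + 14))² = (25 + 20)² = 45² = 2025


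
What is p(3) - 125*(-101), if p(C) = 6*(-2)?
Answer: 12613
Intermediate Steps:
p(C) = -12
p(3) - 125*(-101) = -12 - 125*(-101) = -12 + 12625 = 12613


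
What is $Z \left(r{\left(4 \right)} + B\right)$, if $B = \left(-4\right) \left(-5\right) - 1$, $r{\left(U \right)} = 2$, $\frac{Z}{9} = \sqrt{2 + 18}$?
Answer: $378 \sqrt{5} \approx 845.23$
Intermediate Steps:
$Z = 18 \sqrt{5}$ ($Z = 9 \sqrt{2 + 18} = 9 \sqrt{20} = 9 \cdot 2 \sqrt{5} = 18 \sqrt{5} \approx 40.249$)
$B = 19$ ($B = 20 - 1 = 19$)
$Z \left(r{\left(4 \right)} + B\right) = 18 \sqrt{5} \left(2 + 19\right) = 18 \sqrt{5} \cdot 21 = 378 \sqrt{5}$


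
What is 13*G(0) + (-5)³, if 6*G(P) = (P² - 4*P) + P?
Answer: -125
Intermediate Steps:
G(P) = -P/2 + P²/6 (G(P) = ((P² - 4*P) + P)/6 = (P² - 3*P)/6 = -P/2 + P²/6)
13*G(0) + (-5)³ = 13*((⅙)*0*(-3 + 0)) + (-5)³ = 13*((⅙)*0*(-3)) - 125 = 13*0 - 125 = 0 - 125 = -125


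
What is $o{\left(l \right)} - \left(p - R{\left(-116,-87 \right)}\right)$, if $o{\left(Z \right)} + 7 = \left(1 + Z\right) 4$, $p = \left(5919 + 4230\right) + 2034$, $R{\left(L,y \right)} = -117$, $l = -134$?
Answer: $-12839$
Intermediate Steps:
$p = 12183$ ($p = 10149 + 2034 = 12183$)
$o{\left(Z \right)} = -3 + 4 Z$ ($o{\left(Z \right)} = -7 + \left(1 + Z\right) 4 = -7 + \left(4 + 4 Z\right) = -3 + 4 Z$)
$o{\left(l \right)} - \left(p - R{\left(-116,-87 \right)}\right) = \left(-3 + 4 \left(-134\right)\right) - 12300 = \left(-3 - 536\right) - 12300 = -539 - 12300 = -12839$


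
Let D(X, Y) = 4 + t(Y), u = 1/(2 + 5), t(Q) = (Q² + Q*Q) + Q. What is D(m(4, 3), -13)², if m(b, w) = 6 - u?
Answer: 108241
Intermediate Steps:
t(Q) = Q + 2*Q² (t(Q) = (Q² + Q²) + Q = 2*Q² + Q = Q + 2*Q²)
u = ⅐ (u = 1/7 = ⅐ ≈ 0.14286)
m(b, w) = 41/7 (m(b, w) = 6 - 1*⅐ = 6 - ⅐ = 41/7)
D(X, Y) = 4 + Y*(1 + 2*Y)
D(m(4, 3), -13)² = (4 - 13*(1 + 2*(-13)))² = (4 - 13*(1 - 26))² = (4 - 13*(-25))² = (4 + 325)² = 329² = 108241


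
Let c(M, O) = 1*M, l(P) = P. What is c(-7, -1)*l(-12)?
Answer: 84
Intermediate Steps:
c(M, O) = M
c(-7, -1)*l(-12) = -7*(-12) = 84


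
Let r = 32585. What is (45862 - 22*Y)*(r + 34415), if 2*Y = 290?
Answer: 2859024000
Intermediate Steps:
Y = 145 (Y = (1/2)*290 = 145)
(45862 - 22*Y)*(r + 34415) = (45862 - 22*145)*(32585 + 34415) = (45862 - 3190)*67000 = 42672*67000 = 2859024000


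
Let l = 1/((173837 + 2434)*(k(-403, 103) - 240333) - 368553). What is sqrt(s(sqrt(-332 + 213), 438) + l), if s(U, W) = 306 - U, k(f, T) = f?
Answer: sqrt(61225209200190617114753 - 200082383007174288009*I*sqrt(119))/14145048003 ≈ 17.496 - 0.31176*I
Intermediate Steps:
l = -1/42435144009 (l = 1/((173837 + 2434)*(-403 - 240333) - 368553) = 1/(176271*(-240736) - 368553) = 1/(-42434775456 - 368553) = 1/(-42435144009) = -1/42435144009 ≈ -2.3565e-11)
sqrt(s(sqrt(-332 + 213), 438) + l) = sqrt((306 - sqrt(-332 + 213)) - 1/42435144009) = sqrt((306 - sqrt(-119)) - 1/42435144009) = sqrt((306 - I*sqrt(119)) - 1/42435144009) = sqrt(12985154066753/42435144009 - I*sqrt(119))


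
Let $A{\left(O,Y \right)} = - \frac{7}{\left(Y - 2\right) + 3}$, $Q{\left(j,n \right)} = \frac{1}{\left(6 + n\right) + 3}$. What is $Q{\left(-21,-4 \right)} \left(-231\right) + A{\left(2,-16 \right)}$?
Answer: $- \frac{686}{15} \approx -45.733$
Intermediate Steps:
$Q{\left(j,n \right)} = \frac{1}{9 + n}$
$A{\left(O,Y \right)} = - \frac{7}{1 + Y}$ ($A{\left(O,Y \right)} = - \frac{7}{\left(-2 + Y\right) + 3} = - \frac{7}{1 + Y}$)
$Q{\left(-21,-4 \right)} \left(-231\right) + A{\left(2,-16 \right)} = \frac{1}{9 - 4} \left(-231\right) - \frac{7}{1 - 16} = \frac{1}{5} \left(-231\right) - \frac{7}{-15} = \frac{1}{5} \left(-231\right) - - \frac{7}{15} = - \frac{231}{5} + \frac{7}{15} = - \frac{686}{15}$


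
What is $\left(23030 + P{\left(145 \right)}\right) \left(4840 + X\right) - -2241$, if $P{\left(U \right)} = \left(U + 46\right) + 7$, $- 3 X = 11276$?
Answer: $\frac{75358355}{3} \approx 2.5119 \cdot 10^{7}$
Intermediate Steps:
$X = - \frac{11276}{3}$ ($X = \left(- \frac{1}{3}\right) 11276 = - \frac{11276}{3} \approx -3758.7$)
$P{\left(U \right)} = 53 + U$ ($P{\left(U \right)} = \left(46 + U\right) + 7 = 53 + U$)
$\left(23030 + P{\left(145 \right)}\right) \left(4840 + X\right) - -2241 = \left(23030 + \left(53 + 145\right)\right) \left(4840 - \frac{11276}{3}\right) - -2241 = \left(23030 + 198\right) \frac{3244}{3} + 2241 = 23228 \cdot \frac{3244}{3} + 2241 = \frac{75351632}{3} + 2241 = \frac{75358355}{3}$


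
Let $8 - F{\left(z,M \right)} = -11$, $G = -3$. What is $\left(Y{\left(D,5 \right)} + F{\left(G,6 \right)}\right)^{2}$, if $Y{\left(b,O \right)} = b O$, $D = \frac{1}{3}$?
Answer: $\frac{3844}{9} \approx 427.11$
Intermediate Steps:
$F{\left(z,M \right)} = 19$ ($F{\left(z,M \right)} = 8 - -11 = 8 + 11 = 19$)
$D = \frac{1}{3} \approx 0.33333$
$Y{\left(b,O \right)} = O b$
$\left(Y{\left(D,5 \right)} + F{\left(G,6 \right)}\right)^{2} = \left(5 \cdot \frac{1}{3} + 19\right)^{2} = \left(\frac{5}{3} + 19\right)^{2} = \left(\frac{62}{3}\right)^{2} = \frac{3844}{9}$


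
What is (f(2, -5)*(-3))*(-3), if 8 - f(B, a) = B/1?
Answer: 54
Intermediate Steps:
f(B, a) = 8 - B (f(B, a) = 8 - B/1 = 8 - B)
(f(2, -5)*(-3))*(-3) = ((8 - 1*2)*(-3))*(-3) = ((8 - 2)*(-3))*(-3) = (6*(-3))*(-3) = -18*(-3) = 54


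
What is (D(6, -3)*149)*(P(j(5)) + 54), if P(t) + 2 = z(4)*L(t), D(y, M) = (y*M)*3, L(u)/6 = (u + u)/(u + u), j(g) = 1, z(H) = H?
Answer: -611496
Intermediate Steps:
L(u) = 6 (L(u) = 6*((u + u)/(u + u)) = 6*((2*u)/((2*u))) = 6*((2*u)*(1/(2*u))) = 6*1 = 6)
D(y, M) = 3*M*y (D(y, M) = (M*y)*3 = 3*M*y)
P(t) = 22 (P(t) = -2 + 4*6 = -2 + 24 = 22)
(D(6, -3)*149)*(P(j(5)) + 54) = ((3*(-3)*6)*149)*(22 + 54) = -54*149*76 = -8046*76 = -611496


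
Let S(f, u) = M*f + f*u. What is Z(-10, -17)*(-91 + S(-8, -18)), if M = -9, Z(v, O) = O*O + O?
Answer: 34000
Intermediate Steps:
Z(v, O) = O + O**2 (Z(v, O) = O**2 + O = O + O**2)
S(f, u) = -9*f + f*u
Z(-10, -17)*(-91 + S(-8, -18)) = (-17*(1 - 17))*(-91 - 8*(-9 - 18)) = (-17*(-16))*(-91 - 8*(-27)) = 272*(-91 + 216) = 272*125 = 34000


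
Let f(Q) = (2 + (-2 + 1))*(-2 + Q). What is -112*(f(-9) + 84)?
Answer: -8176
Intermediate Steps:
f(Q) = -2 + Q (f(Q) = (2 - 1)*(-2 + Q) = 1*(-2 + Q) = -2 + Q)
-112*(f(-9) + 84) = -112*((-2 - 9) + 84) = -112*(-11 + 84) = -112*73 = -8176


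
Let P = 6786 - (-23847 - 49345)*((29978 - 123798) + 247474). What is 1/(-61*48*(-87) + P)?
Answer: 1/11246505090 ≈ 8.8917e-11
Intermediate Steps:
P = 11246250354 (P = 6786 - (-73192)*(-93820 + 247474) = 6786 - (-73192)*153654 = 6786 - 1*(-11246243568) = 6786 + 11246243568 = 11246250354)
1/(-61*48*(-87) + P) = 1/(-61*48*(-87) + 11246250354) = 1/(-2928*(-87) + 11246250354) = 1/(254736 + 11246250354) = 1/11246505090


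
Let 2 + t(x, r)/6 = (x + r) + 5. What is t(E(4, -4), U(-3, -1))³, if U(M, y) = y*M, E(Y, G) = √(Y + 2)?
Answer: 69984 + 24624*√6 ≈ 1.3030e+5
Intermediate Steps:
E(Y, G) = √(2 + Y)
U(M, y) = M*y
t(x, r) = 18 + 6*r + 6*x (t(x, r) = -12 + 6*((x + r) + 5) = -12 + 6*((r + x) + 5) = -12 + 6*(5 + r + x) = -12 + (30 + 6*r + 6*x) = 18 + 6*r + 6*x)
t(E(4, -4), U(-3, -1))³ = (18 + 6*(-3*(-1)) + 6*√(2 + 4))³ = (18 + 6*3 + 6*√6)³ = (18 + 18 + 6*√6)³ = (36 + 6*√6)³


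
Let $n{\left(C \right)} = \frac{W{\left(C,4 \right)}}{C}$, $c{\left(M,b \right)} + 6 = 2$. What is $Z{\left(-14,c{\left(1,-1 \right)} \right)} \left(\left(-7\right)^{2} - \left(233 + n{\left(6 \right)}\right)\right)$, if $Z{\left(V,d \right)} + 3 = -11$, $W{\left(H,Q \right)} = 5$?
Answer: $\frac{7763}{3} \approx 2587.7$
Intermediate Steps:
$c{\left(M,b \right)} = -4$ ($c{\left(M,b \right)} = -6 + 2 = -4$)
$Z{\left(V,d \right)} = -14$ ($Z{\left(V,d \right)} = -3 - 11 = -14$)
$n{\left(C \right)} = \frac{5}{C}$
$Z{\left(-14,c{\left(1,-1 \right)} \right)} \left(\left(-7\right)^{2} - \left(233 + n{\left(6 \right)}\right)\right) = - 14 \left(\left(-7\right)^{2} - \left(233 + \frac{5}{6}\right)\right) = - 14 \left(49 - \left(233 + \frac{5}{6}\right)\right) = - 14 \left(49 - \frac{1403}{6}\right) = \left(-14\right) \left(- \frac{1109}{6}\right) = \frac{7763}{3}$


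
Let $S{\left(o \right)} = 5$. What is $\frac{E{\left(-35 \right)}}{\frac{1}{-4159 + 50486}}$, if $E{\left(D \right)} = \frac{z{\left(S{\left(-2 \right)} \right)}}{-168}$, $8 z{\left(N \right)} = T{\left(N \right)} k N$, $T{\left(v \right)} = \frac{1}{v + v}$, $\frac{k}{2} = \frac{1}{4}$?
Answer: $- \frac{46327}{5376} \approx -8.6174$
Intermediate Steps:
$k = \frac{1}{2}$ ($k = \frac{2}{4} = 2 \cdot \frac{1}{4} = \frac{1}{2} \approx 0.5$)
$T{\left(v \right)} = \frac{1}{2 v}$
$z{\left(N \right)} = \frac{1}{32}$ ($z{\left(N \right)} = \frac{\frac{1}{2 N} \frac{1}{2} N}{8} = \frac{\frac{1}{4 N} N}{8} = \frac{1}{8} \cdot \frac{1}{4} = \frac{1}{32}$)
$E{\left(D \right)} = - \frac{1}{5376}$ ($E{\left(D \right)} = \frac{1}{32 \left(-168\right)} = \frac{1}{32} \left(- \frac{1}{168}\right) = - \frac{1}{5376}$)
$\frac{E{\left(-35 \right)}}{\frac{1}{-4159 + 50486}} = - \frac{1}{5376 \frac{1}{-4159 + 50486}} = - \frac{1}{5376 \cdot \frac{1}{46327}} = - \frac{\frac{1}{\frac{1}{46327}}}{5376} = \left(- \frac{1}{5376}\right) 46327 = - \frac{46327}{5376}$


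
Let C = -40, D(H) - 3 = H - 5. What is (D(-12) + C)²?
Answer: 2916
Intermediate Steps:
D(H) = -2 + H (D(H) = 3 + (H - 5) = 3 + (-5 + H) = -2 + H)
(D(-12) + C)² = ((-2 - 12) - 40)² = (-14 - 40)² = (-54)² = 2916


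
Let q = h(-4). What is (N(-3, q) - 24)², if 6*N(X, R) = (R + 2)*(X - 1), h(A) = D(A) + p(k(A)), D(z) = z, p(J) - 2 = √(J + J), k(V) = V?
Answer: 5152/9 + 64*I*√2 ≈ 572.44 + 90.51*I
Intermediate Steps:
p(J) = 2 + √2*√J (p(J) = 2 + √(J + J) = 2 + √(2*J) = 2 + √2*√J)
h(A) = 2 + A + √2*√A (h(A) = A + (2 + √2*√A) = 2 + A + √2*√A)
q = -2 + 2*I*√2 (q = 2 - 4 + √2*√(-4) = 2 - 4 + √2*(2*I) = 2 - 4 + 2*I*√2 = -2 + 2*I*√2 ≈ -2.0 + 2.8284*I)
N(X, R) = (-1 + X)*(2 + R)/6 (N(X, R) = ((R + 2)*(X - 1))/6 = ((2 + R)*(-1 + X))/6 = ((-1 + X)*(2 + R))/6 = (-1 + X)*(2 + R)/6)
(N(-3, q) - 24)² = ((-⅓ - (-2 + 2*I*√2)/6 + (⅓)*(-3) + (⅙)*(-2 + 2*I*√2)*(-3)) - 24)² = ((-⅓ + (⅓ - I*√2/3) - 1 + (1 - I*√2)) - 24)² = (-4*I*√2/3 - 24)² = (-24 - 4*I*√2/3)²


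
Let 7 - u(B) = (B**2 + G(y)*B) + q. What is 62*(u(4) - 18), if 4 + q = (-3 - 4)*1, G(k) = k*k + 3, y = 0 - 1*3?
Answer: -3968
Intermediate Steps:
y = -3 (y = 0 - 3 = -3)
G(k) = 3 + k**2 (G(k) = k**2 + 3 = 3 + k**2)
q = -11 (q = -4 + (-3 - 4)*1 = -4 - 7*1 = -4 - 7 = -11)
u(B) = 18 - B**2 - 12*B (u(B) = 7 - ((B**2 + (3 + (-3)**2)*B) - 11) = 7 - ((B**2 + (3 + 9)*B) - 11) = 7 - ((B**2 + 12*B) - 11) = 7 - (-11 + B**2 + 12*B) = 7 + (11 - B**2 - 12*B) = 18 - B**2 - 12*B)
62*(u(4) - 18) = 62*((18 - 1*4**2 - 12*4) - 18) = 62*((18 - 1*16 - 48) - 18) = 62*((18 - 16 - 48) - 18) = 62*(-46 - 18) = 62*(-64) = -3968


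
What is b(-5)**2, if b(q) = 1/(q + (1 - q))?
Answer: 1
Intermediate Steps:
b(q) = 1 (b(q) = 1/1 = 1)
b(-5)**2 = 1**2 = 1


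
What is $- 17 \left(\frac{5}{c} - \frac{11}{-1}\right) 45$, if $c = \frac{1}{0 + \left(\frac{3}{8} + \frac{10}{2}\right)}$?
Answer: $- \frac{231795}{8} \approx -28974.0$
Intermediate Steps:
$c = \frac{8}{43}$ ($c = \frac{1}{0 + \left(3 \cdot \frac{1}{8} + 10 \cdot \frac{1}{2}\right)} = \frac{1}{0 + \left(\frac{3}{8} + 5\right)} = \frac{1}{0 + \frac{43}{8}} = \frac{1}{\frac{43}{8}} = \frac{8}{43} \approx 0.18605$)
$- 17 \left(\frac{5}{c} - \frac{11}{-1}\right) 45 = - 17 \left(\frac{5}{\frac{8}{43}} - \frac{11}{-1}\right) 45 = - 17 \left(5 \cdot \frac{43}{8} - -11\right) 45 = - 17 \left(\frac{215}{8} + 11\right) 45 = \left(-17\right) \frac{303}{8} \cdot 45 = \left(- \frac{5151}{8}\right) 45 = - \frac{231795}{8}$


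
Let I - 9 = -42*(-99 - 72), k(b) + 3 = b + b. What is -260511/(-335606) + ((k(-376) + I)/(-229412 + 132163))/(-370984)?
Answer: 587416994480087/756745866944231 ≈ 0.77624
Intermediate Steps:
k(b) = -3 + 2*b (k(b) = -3 + (b + b) = -3 + 2*b)
I = 7191 (I = 9 - 42*(-99 - 72) = 9 - 42*(-171) = 9 + 7182 = 7191)
-260511/(-335606) + ((k(-376) + I)/(-229412 + 132163))/(-370984) = -260511/(-335606) + (((-3 + 2*(-376)) + 7191)/(-229412 + 132163))/(-370984) = -260511*(-1/335606) + (((-3 - 752) + 7191)/(-97249))*(-1/370984) = 260511/335606 + ((-755 + 7191)*(-1/97249))*(-1/370984) = 260511/335606 + (6436*(-1/97249))*(-1/370984) = 260511/335606 - 6436/97249*(-1/370984) = 260511/335606 + 1609/9019455754 = 587416994480087/756745866944231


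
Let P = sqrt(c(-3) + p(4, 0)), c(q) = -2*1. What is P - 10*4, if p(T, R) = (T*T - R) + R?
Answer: -40 + sqrt(14) ≈ -36.258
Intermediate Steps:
c(q) = -2
p(T, R) = T**2 (p(T, R) = (T**2 - R) + R = T**2)
P = sqrt(14) (P = sqrt(-2 + 4**2) = sqrt(-2 + 16) = sqrt(14) ≈ 3.7417)
P - 10*4 = sqrt(14) - 10*4 = sqrt(14) - 40 = -40 + sqrt(14)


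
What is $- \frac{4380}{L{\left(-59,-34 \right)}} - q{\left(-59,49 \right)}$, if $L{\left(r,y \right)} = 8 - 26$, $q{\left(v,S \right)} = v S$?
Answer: $\frac{9403}{3} \approx 3134.3$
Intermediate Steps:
$q{\left(v,S \right)} = S v$
$L{\left(r,y \right)} = -18$ ($L{\left(r,y \right)} = 8 - 26 = -18$)
$- \frac{4380}{L{\left(-59,-34 \right)}} - q{\left(-59,49 \right)} = - \frac{4380}{-18} - 49 \left(-59\right) = \left(-4380\right) \left(- \frac{1}{18}\right) - -2891 = \frac{730}{3} + 2891 = \frac{9403}{3}$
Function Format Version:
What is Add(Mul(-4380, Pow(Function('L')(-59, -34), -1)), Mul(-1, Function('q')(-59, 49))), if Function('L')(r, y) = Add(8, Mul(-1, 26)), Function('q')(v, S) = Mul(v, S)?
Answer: Rational(9403, 3) ≈ 3134.3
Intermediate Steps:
Function('q')(v, S) = Mul(S, v)
Function('L')(r, y) = -18 (Function('L')(r, y) = Add(8, -26) = -18)
Add(Mul(-4380, Pow(Function('L')(-59, -34), -1)), Mul(-1, Function('q')(-59, 49))) = Add(Mul(-4380, Pow(-18, -1)), Mul(-1, Mul(49, -59))) = Add(Mul(-4380, Rational(-1, 18)), Mul(-1, -2891)) = Add(Rational(730, 3), 2891) = Rational(9403, 3)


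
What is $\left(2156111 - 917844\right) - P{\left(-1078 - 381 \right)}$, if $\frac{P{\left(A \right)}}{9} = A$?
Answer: $1251398$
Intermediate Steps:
$P{\left(A \right)} = 9 A$
$\left(2156111 - 917844\right) - P{\left(-1078 - 381 \right)} = \left(2156111 - 917844\right) - 9 \left(-1078 - 381\right) = 1238267 - 9 \left(-1078 - 381\right) = 1238267 - 9 \left(-1459\right) = 1238267 - -13131 = 1238267 + 13131 = 1251398$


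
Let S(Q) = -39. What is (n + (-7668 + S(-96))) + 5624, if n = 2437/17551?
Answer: -36556296/17551 ≈ -2082.9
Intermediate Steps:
n = 2437/17551 (n = 2437*(1/17551) = 2437/17551 ≈ 0.13885)
(n + (-7668 + S(-96))) + 5624 = (2437/17551 + (-7668 - 39)) + 5624 = (2437/17551 - 7707) + 5624 = -135263120/17551 + 5624 = -36556296/17551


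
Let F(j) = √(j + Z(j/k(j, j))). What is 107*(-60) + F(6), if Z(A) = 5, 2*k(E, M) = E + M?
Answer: -6420 + √11 ≈ -6416.7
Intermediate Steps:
k(E, M) = E/2 + M/2 (k(E, M) = (E + M)/2 = E/2 + M/2)
F(j) = √(5 + j) (F(j) = √(j + 5) = √(5 + j))
107*(-60) + F(6) = 107*(-60) + √(5 + 6) = -6420 + √11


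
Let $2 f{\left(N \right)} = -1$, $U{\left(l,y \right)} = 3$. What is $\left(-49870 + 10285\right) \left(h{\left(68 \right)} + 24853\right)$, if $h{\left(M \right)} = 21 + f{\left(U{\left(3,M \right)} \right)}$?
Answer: $- \frac{1969234995}{2} \approx -9.8462 \cdot 10^{8}$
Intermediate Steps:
$f{\left(N \right)} = - \frac{1}{2}$ ($f{\left(N \right)} = \frac{1}{2} \left(-1\right) = - \frac{1}{2}$)
$h{\left(M \right)} = \frac{41}{2}$ ($h{\left(M \right)} = 21 - \frac{1}{2} = \frac{41}{2}$)
$\left(-49870 + 10285\right) \left(h{\left(68 \right)} + 24853\right) = \left(-49870 + 10285\right) \left(\frac{41}{2} + 24853\right) = \left(-39585\right) \frac{49747}{2} = - \frac{1969234995}{2}$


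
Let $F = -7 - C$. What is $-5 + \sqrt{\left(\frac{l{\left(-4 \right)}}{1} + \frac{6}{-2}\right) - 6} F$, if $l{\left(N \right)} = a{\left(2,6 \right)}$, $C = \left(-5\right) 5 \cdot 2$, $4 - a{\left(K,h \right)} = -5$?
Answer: $-5$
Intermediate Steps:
$a{\left(K,h \right)} = 9$ ($a{\left(K,h \right)} = 4 - -5 = 4 + 5 = 9$)
$C = -50$ ($C = \left(-25\right) 2 = -50$)
$l{\left(N \right)} = 9$
$F = 43$ ($F = -7 - -50 = -7 + 50 = 43$)
$-5 + \sqrt{\left(\frac{l{\left(-4 \right)}}{1} + \frac{6}{-2}\right) - 6} F = -5 + \sqrt{\left(\frac{9}{1} + \frac{6}{-2}\right) - 6} \cdot 43 = -5 + \sqrt{\left(9 \cdot 1 + 6 \left(- \frac{1}{2}\right)\right) - 6} \cdot 43 = -5 + \sqrt{\left(9 - 3\right) - 6} \cdot 43 = -5 + \sqrt{6 - 6} \cdot 43 = -5 + \sqrt{0} \cdot 43 = -5 + 0 \cdot 43 = -5 + 0 = -5$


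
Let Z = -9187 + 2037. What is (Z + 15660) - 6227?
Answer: 2283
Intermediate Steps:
Z = -7150
(Z + 15660) - 6227 = (-7150 + 15660) - 6227 = 8510 - 6227 = 2283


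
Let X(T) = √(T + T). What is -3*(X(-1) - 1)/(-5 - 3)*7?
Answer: -21/8 + 21*I*√2/8 ≈ -2.625 + 3.7123*I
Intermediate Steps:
X(T) = √2*√T (X(T) = √(2*T) = √2*√T)
-3*(X(-1) - 1)/(-5 - 3)*7 = -3*(√2*√(-1) - 1)/(-5 - 3)*7 = -3*(√2*I - 1)/(-8)*7 = -3*(I*√2 - 1)*(-1)/8*7 = -3*(-1 + I*√2)*(-1)/8*7 = -3*(⅛ - I*√2/8)*7 = (-3/8 + 3*I*√2/8)*7 = -21/8 + 21*I*√2/8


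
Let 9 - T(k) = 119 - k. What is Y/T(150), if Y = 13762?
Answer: 6881/20 ≈ 344.05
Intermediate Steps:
T(k) = -110 + k (T(k) = 9 - (119 - k) = 9 + (-119 + k) = -110 + k)
Y/T(150) = 13762/(-110 + 150) = 13762/40 = 13762*(1/40) = 6881/20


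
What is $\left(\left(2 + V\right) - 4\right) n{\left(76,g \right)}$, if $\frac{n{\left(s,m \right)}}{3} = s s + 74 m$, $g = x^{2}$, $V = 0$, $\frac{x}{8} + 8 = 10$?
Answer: $-148320$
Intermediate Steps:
$x = 16$ ($x = -64 + 8 \cdot 10 = -64 + 80 = 16$)
$g = 256$ ($g = 16^{2} = 256$)
$n{\left(s,m \right)} = 3 s^{2} + 222 m$ ($n{\left(s,m \right)} = 3 \left(s s + 74 m\right) = 3 \left(s^{2} + 74 m\right) = 3 s^{2} + 222 m$)
$\left(\left(2 + V\right) - 4\right) n{\left(76,g \right)} = \left(\left(2 + 0\right) - 4\right) \left(3 \cdot 76^{2} + 222 \cdot 256\right) = \left(2 - 4\right) \left(3 \cdot 5776 + 56832\right) = - 2 \left(17328 + 56832\right) = \left(-2\right) 74160 = -148320$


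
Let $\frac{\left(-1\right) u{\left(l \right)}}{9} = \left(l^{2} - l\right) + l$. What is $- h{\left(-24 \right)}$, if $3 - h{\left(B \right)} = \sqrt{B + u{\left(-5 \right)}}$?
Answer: $-3 + i \sqrt{249} \approx -3.0 + 15.78 i$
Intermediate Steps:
$u{\left(l \right)} = - 9 l^{2}$ ($u{\left(l \right)} = - 9 \left(\left(l^{2} - l\right) + l\right) = - 9 l^{2}$)
$h{\left(B \right)} = 3 - \sqrt{-225 + B}$ ($h{\left(B \right)} = 3 - \sqrt{B - 9 \left(-5\right)^{2}} = 3 - \sqrt{B - 225} = 3 - \sqrt{-225 + B}$)
$- h{\left(-24 \right)} = - (3 - \sqrt{-225 - 24}) = - (3 - \sqrt{-249}) = - (3 - i \sqrt{249}) = -3 + i \sqrt{249}$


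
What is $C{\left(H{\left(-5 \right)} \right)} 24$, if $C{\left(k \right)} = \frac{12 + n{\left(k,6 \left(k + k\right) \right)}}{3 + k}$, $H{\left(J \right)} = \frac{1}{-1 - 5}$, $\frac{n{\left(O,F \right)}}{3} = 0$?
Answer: $\frac{1728}{17} \approx 101.65$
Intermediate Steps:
$n{\left(O,F \right)} = 0$ ($n{\left(O,F \right)} = 3 \cdot 0 = 0$)
$H{\left(J \right)} = - \frac{1}{6}$ ($H{\left(J \right)} = \frac{1}{-6} = - \frac{1}{6}$)
$C{\left(k \right)} = \frac{12}{3 + k}$ ($C{\left(k \right)} = \frac{12 + 0}{3 + k} = \frac{12}{3 + k}$)
$C{\left(H{\left(-5 \right)} \right)} 24 = \frac{12}{3 - \frac{1}{6}} \cdot 24 = \frac{12}{\frac{17}{6}} \cdot 24 = 12 \cdot \frac{6}{17} \cdot 24 = \frac{72}{17} \cdot 24 = \frac{1728}{17}$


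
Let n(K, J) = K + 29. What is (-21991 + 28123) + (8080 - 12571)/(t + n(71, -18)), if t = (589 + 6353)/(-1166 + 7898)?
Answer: 690066222/113357 ≈ 6087.5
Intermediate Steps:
t = 1157/1122 (t = 6942/6732 = 6942*(1/6732) = 1157/1122 ≈ 1.0312)
n(K, J) = 29 + K
(-21991 + 28123) + (8080 - 12571)/(t + n(71, -18)) = (-21991 + 28123) + (8080 - 12571)/(1157/1122 + (29 + 71)) = 6132 - 4491/(1157/1122 + 100) = 6132 - 4491/113357/1122 = 6132 - 4491*1122/113357 = 6132 - 5038902/113357 = 690066222/113357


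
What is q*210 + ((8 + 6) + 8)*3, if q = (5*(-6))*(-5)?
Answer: 31566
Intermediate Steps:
q = 150 (q = -30*(-5) = 150)
q*210 + ((8 + 6) + 8)*3 = 150*210 + ((8 + 6) + 8)*3 = 31500 + (14 + 8)*3 = 31500 + 22*3 = 31500 + 66 = 31566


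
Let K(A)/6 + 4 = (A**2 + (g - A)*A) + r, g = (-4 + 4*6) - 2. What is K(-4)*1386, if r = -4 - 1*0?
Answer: -665280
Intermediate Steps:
g = 18 (g = (-4 + 24) - 2 = 20 - 2 = 18)
r = -4 (r = -4 + 0 = -4)
K(A) = -48 + 6*A**2 + 6*A*(18 - A) (K(A) = -24 + 6*((A**2 + (18 - A)*A) - 4) = -24 + 6*((A**2 + A*(18 - A)) - 4) = -24 + 6*(-4 + A**2 + A*(18 - A)) = -24 + (-24 + 6*A**2 + 6*A*(18 - A)) = -48 + 6*A**2 + 6*A*(18 - A))
K(-4)*1386 = (-48 + 108*(-4))*1386 = (-48 - 432)*1386 = -480*1386 = -665280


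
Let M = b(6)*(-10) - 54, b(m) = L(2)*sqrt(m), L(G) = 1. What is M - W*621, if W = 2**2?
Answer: -2538 - 10*sqrt(6) ≈ -2562.5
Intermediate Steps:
W = 4
b(m) = sqrt(m) (b(m) = 1*sqrt(m) = sqrt(m))
M = -54 - 10*sqrt(6) (M = sqrt(6)*(-10) - 54 = -10*sqrt(6) - 54 = -54 - 10*sqrt(6) ≈ -78.495)
M - W*621 = (-54 - 10*sqrt(6)) - 4*621 = (-54 - 10*sqrt(6)) - 1*2484 = (-54 - 10*sqrt(6)) - 2484 = -2538 - 10*sqrt(6)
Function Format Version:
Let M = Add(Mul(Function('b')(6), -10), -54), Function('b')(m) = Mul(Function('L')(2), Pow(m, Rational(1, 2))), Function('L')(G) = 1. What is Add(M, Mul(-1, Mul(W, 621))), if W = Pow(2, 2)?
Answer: Add(-2538, Mul(-10, Pow(6, Rational(1, 2)))) ≈ -2562.5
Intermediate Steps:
W = 4
Function('b')(m) = Pow(m, Rational(1, 2)) (Function('b')(m) = Mul(1, Pow(m, Rational(1, 2))) = Pow(m, Rational(1, 2)))
M = Add(-54, Mul(-10, Pow(6, Rational(1, 2)))) (M = Add(Mul(Pow(6, Rational(1, 2)), -10), -54) = Add(Mul(-10, Pow(6, Rational(1, 2))), -54) = Add(-54, Mul(-10, Pow(6, Rational(1, 2)))) ≈ -78.495)
Add(M, Mul(-1, Mul(W, 621))) = Add(Add(-54, Mul(-10, Pow(6, Rational(1, 2)))), Mul(-1, Mul(4, 621))) = Add(Add(-54, Mul(-10, Pow(6, Rational(1, 2)))), Mul(-1, 2484)) = Add(Add(-54, Mul(-10, Pow(6, Rational(1, 2)))), -2484) = Add(-2538, Mul(-10, Pow(6, Rational(1, 2))))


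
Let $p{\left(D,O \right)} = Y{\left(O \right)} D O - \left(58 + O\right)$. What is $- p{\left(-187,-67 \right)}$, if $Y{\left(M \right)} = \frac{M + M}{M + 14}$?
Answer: $- \frac{1679363}{53} \approx -31686.0$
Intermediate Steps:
$Y{\left(M \right)} = \frac{2 M}{14 + M}$
$p{\left(D,O \right)} = -58 - O + \frac{2 D O^{2}}{14 + O}$ ($p{\left(D,O \right)} = \frac{2 O}{14 + O} D O - \left(58 + O\right) = \frac{2 D O}{14 + O} O - \left(58 + O\right) = \frac{2 D O^{2}}{14 + O} - \left(58 + O\right) = -58 - O + \frac{2 D O^{2}}{14 + O}$)
$- p{\left(-187,-67 \right)} = - \frac{- \left(14 - 67\right) \left(58 - 67\right) + 2 \left(-187\right) \left(-67\right)^{2}}{14 - 67} = - \frac{\left(-1\right) \left(-53\right) \left(-9\right) + 2 \left(-187\right) 4489}{-53} = - \frac{\left(-1\right) \left(-477 - 1678886\right)}{53} = - \frac{\left(-1\right) \left(-1679363\right)}{53} = \left(-1\right) \frac{1679363}{53} = - \frac{1679363}{53}$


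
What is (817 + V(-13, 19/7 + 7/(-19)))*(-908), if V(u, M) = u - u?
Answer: -741836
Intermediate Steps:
V(u, M) = 0
(817 + V(-13, 19/7 + 7/(-19)))*(-908) = (817 + 0)*(-908) = 817*(-908) = -741836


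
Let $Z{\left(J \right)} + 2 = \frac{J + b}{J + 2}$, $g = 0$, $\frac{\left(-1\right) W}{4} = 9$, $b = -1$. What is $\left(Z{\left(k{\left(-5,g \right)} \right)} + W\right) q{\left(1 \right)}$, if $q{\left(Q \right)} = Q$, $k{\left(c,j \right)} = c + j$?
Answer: $-36$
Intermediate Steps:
$W = -36$ ($W = \left(-4\right) 9 = -36$)
$Z{\left(J \right)} = -2 + \frac{-1 + J}{2 + J}$ ($Z{\left(J \right)} = -2 + \frac{J - 1}{J + 2} = -2 + \frac{-1 + J}{2 + J}$)
$\left(Z{\left(k{\left(-5,g \right)} \right)} + W\right) q{\left(1 \right)} = \left(\frac{-5 - \left(-5 + 0\right)}{2 + \left(-5 + 0\right)} - 36\right) 1 = \left(\frac{-5 - -5}{2 - 5} - 36\right) 1 = \left(\frac{-5 + 5}{-3} - 36\right) 1 = \left(\left(- \frac{1}{3}\right) 0 - 36\right) 1 = \left(0 - 36\right) 1 = \left(-36\right) 1 = -36$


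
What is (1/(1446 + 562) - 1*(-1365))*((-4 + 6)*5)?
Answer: 13704605/1004 ≈ 13650.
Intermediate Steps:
(1/(1446 + 562) - 1*(-1365))*((-4 + 6)*5) = (1/2008 + 1365)*(2*5) = (1/2008 + 1365)*10 = (2740921/2008)*10 = 13704605/1004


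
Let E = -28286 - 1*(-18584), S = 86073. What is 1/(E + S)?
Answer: 1/76371 ≈ 1.3094e-5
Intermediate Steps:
E = -9702 (E = -28286 + 18584 = -9702)
1/(E + S) = 1/(-9702 + 86073) = 1/76371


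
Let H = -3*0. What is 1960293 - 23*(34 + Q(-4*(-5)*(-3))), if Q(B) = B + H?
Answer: 1960891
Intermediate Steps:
H = 0
Q(B) = B (Q(B) = B + 0 = B)
1960293 - 23*(34 + Q(-4*(-5)*(-3))) = 1960293 - 23*(34 - 4*(-5)*(-3)) = 1960293 - 23*(34 + 20*(-3)) = 1960293 - 23*(34 - 60) = 1960293 - 23*(-26) = 1960293 + 598 = 1960891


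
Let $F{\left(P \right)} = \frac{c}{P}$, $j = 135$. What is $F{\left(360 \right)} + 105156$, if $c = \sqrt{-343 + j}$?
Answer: $105156 + \frac{i \sqrt{13}}{90} \approx 1.0516 \cdot 10^{5} + 0.040062 i$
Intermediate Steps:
$c = 4 i \sqrt{13}$ ($c = \sqrt{-343 + 135} = \sqrt{-208} = 4 i \sqrt{13} \approx 14.422 i$)
$F{\left(P \right)} = \frac{4 i \sqrt{13}}{P}$
$F{\left(360 \right)} + 105156 = \frac{4 i \sqrt{13}}{360} + 105156 = 4 i \sqrt{13} \cdot \frac{1}{360} + 105156 = \frac{i \sqrt{13}}{90} + 105156 = 105156 + \frac{i \sqrt{13}}{90}$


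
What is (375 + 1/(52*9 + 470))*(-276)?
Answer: -48541638/469 ≈ -1.0350e+5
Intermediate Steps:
(375 + 1/(52*9 + 470))*(-276) = (375 + 1/(468 + 470))*(-276) = (375 + 1/938)*(-276) = (351751/938)*(-276) = -48541638/469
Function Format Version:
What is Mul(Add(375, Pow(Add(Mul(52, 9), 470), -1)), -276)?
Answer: Rational(-48541638, 469) ≈ -1.0350e+5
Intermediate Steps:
Mul(Add(375, Pow(Add(Mul(52, 9), 470), -1)), -276) = Mul(Add(375, Pow(Add(468, 470), -1)), -276) = Mul(Add(375, Pow(938, -1)), -276) = Mul(Add(375, Rational(1, 938)), -276) = Mul(Rational(351751, 938), -276) = Rational(-48541638, 469)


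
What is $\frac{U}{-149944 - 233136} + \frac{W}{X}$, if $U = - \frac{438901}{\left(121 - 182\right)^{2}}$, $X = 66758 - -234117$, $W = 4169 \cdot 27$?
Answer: $\frac{32116786720243}{85775892919000} \approx 0.37443$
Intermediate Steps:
$W = 112563$
$X = 300875$ ($X = 66758 + 234117 = 300875$)
$U = - \frac{438901}{3721}$ ($U = - \frac{438901}{\left(-61\right)^{2}} = - \frac{438901}{3721} \approx -117.95$)
$\frac{U}{-149944 - 233136} + \frac{W}{X} = - \frac{438901}{3721 \left(-149944 - 233136\right)} + \frac{112563}{300875} = - \frac{438901}{3721 \left(-149944 - 233136\right)} + 112563 \cdot \frac{1}{300875} = - \frac{438901}{3721 \left(-383080\right)} + \frac{112563}{300875} = \left(- \frac{438901}{3721}\right) \left(- \frac{1}{383080}\right) + \frac{112563}{300875} = \frac{438901}{1425440680} + \frac{112563}{300875} = \frac{32116786720243}{85775892919000}$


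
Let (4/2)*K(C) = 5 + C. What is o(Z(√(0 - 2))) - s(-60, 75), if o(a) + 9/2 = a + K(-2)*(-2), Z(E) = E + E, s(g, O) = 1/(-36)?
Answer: -269/36 + 2*I*√2 ≈ -7.4722 + 2.8284*I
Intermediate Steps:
K(C) = 5/2 + C/2 (K(C) = (5 + C)/2 = 5/2 + C/2)
s(g, O) = -1/36
Z(E) = 2*E
o(a) = -15/2 + a (o(a) = -9/2 + (a + (5/2 + (½)*(-2))*(-2)) = -9/2 + (a + (5/2 - 1)*(-2)) = -9/2 + (a + (3/2)*(-2)) = -9/2 + (a - 3) = -9/2 + (-3 + a) = -15/2 + a)
o(Z(√(0 - 2))) - s(-60, 75) = (-15/2 + 2*√(0 - 2)) - 1*(-1/36) = (-15/2 + 2*√(-2)) + 1/36 = (-15/2 + 2*(I*√2)) + 1/36 = (-15/2 + 2*I*√2) + 1/36 = -269/36 + 2*I*√2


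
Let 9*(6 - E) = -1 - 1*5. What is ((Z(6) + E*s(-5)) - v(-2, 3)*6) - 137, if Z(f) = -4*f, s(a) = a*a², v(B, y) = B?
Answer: -2947/3 ≈ -982.33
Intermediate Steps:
s(a) = a³
E = 20/3 (E = 6 - (-1 - 1*5)/9 = 6 - (-1 - 5)/9 = 6 - ⅑*(-6) = 6 + ⅔ = 20/3 ≈ 6.6667)
((Z(6) + E*s(-5)) - v(-2, 3)*6) - 137 = ((-4*6 + (20/3)*(-5)³) - 1*(-2)*6) - 137 = ((-24 + (20/3)*(-125)) + 2*6) - 137 = ((-24 - 2500/3) + 12) - 137 = (-2572/3 + 12) - 137 = -2536/3 - 137 = -2947/3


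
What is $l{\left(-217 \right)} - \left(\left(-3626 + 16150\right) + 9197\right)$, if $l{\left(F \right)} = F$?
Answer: $-21938$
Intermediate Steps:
$l{\left(-217 \right)} - \left(\left(-3626 + 16150\right) + 9197\right) = -217 - \left(\left(-3626 + 16150\right) + 9197\right) = -217 - \left(12524 + 9197\right) = -217 - 21721 = -21938$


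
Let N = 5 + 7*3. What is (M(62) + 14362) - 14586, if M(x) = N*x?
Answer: 1388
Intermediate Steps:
N = 26 (N = 5 + 21 = 26)
M(x) = 26*x
(M(62) + 14362) - 14586 = (26*62 + 14362) - 14586 = (1612 + 14362) - 14586 = 15974 - 14586 = 1388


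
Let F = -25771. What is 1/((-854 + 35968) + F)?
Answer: 1/9343 ≈ 0.00010703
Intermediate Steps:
1/((-854 + 35968) + F) = 1/((-854 + 35968) - 25771) = 1/(35114 - 25771) = 1/9343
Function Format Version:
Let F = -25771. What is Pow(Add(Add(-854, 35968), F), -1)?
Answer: Rational(1, 9343) ≈ 0.00010703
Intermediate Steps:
Pow(Add(Add(-854, 35968), F), -1) = Pow(Add(Add(-854, 35968), -25771), -1) = Pow(Add(35114, -25771), -1) = Pow(9343, -1) = Rational(1, 9343)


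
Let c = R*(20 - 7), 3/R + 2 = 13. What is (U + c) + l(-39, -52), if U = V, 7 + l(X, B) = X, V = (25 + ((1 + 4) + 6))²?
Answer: 13789/11 ≈ 1253.5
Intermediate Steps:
R = 3/11 (R = 3/(-2 + 13) = 3/11 ≈ 0.27273)
V = 1296 (V = (25 + (5 + 6))² = (25 + 11)² = 36² = 1296)
l(X, B) = -7 + X
U = 1296
c = 39/11 (c = 3*(20 - 7)/11 = (3/11)*13 = 39/11 ≈ 3.5455)
(U + c) + l(-39, -52) = (1296 + 39/11) + (-7 - 39) = 14295/11 - 46 = 13789/11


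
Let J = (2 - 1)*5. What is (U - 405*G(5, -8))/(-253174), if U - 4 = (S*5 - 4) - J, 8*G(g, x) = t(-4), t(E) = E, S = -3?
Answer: -365/506348 ≈ -0.00072085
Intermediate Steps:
G(g, x) = -½ (G(g, x) = (⅛)*(-4) = -½)
J = 5 (J = 1*5 = 5)
U = -20 (U = 4 + ((-3*5 - 4) - 1*5) = 4 + ((-15 - 4) - 5) = 4 + (-19 - 5) = 4 - 24 = -20)
(U - 405*G(5, -8))/(-253174) = (-20 - 405*(-½))/(-253174) = (-20 + 405/2)*(-1/253174) = (365/2)*(-1/253174) = -365/506348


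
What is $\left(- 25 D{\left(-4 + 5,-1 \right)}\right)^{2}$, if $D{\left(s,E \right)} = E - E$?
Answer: $0$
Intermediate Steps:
$D{\left(s,E \right)} = 0$
$\left(- 25 D{\left(-4 + 5,-1 \right)}\right)^{2} = \left(\left(-25\right) 0\right)^{2} = 0^{2} = 0$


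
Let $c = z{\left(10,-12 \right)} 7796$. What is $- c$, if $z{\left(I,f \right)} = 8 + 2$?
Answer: $-77960$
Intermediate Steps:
$z{\left(I,f \right)} = 10$
$c = 77960$ ($c = 10 \cdot 7796 = 77960$)
$- c = \left(-1\right) 77960 = -77960$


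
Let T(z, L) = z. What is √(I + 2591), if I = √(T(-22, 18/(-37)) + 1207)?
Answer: √(2591 + √1185) ≈ 51.239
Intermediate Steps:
I = √1185 (I = √(-22 + 1207) = √1185 ≈ 34.424)
√(I + 2591) = √(√1185 + 2591) = √(2591 + √1185)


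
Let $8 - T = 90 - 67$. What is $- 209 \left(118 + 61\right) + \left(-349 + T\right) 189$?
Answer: $-106207$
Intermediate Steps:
$T = -15$ ($T = 8 - \left(90 - 67\right) = 8 - 23 = -15$)
$- 209 \left(118 + 61\right) + \left(-349 + T\right) 189 = - 209 \left(118 + 61\right) + \left(-349 - 15\right) 189 = \left(-209\right) 179 - 68796 = -37411 - 68796 = -106207$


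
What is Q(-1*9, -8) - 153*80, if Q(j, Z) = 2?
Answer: -12238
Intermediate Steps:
Q(-1*9, -8) - 153*80 = 2 - 153*80 = 2 - 12240 = -12238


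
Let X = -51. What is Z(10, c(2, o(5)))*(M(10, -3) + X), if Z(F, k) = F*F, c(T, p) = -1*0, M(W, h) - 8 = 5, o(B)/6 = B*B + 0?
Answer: -3800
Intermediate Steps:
o(B) = 6*B² (o(B) = 6*(B*B + 0) = 6*(B² + 0) = 6*B²)
M(W, h) = 13 (M(W, h) = 8 + 5 = 13)
c(T, p) = 0
Z(F, k) = F²
Z(10, c(2, o(5)))*(M(10, -3) + X) = 10²*(13 - 51) = 100*(-38) = -3800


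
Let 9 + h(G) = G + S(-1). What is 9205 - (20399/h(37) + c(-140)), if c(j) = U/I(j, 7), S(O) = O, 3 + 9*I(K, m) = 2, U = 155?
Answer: 265801/27 ≈ 9844.5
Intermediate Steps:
I(K, m) = -1/9 (I(K, m) = -1/3 + (1/9)*2 = -1/3 + 2/9 = -1/9)
h(G) = -10 + G (h(G) = -9 + (G - 1) = -9 + (-1 + G) = -10 + G)
c(j) = -1395 (c(j) = 155/(-1/9) = 155*(-9) = -1395)
9205 - (20399/h(37) + c(-140)) = 9205 - (20399/(-10 + 37) - 1395) = 9205 - (20399/27 - 1395) = 9205 - 1*(-17266/27) = 9205 + 17266/27 = 265801/27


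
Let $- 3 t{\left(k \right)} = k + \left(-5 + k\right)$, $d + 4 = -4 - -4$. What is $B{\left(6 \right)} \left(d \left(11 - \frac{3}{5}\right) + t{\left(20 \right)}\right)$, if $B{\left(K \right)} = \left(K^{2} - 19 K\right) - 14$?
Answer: $\frac{73508}{15} \approx 4900.5$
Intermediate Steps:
$d = -4$ ($d = -4 - 0 = -4 + \left(-4 + 4\right) = -4 + 0 = -4$)
$t{\left(k \right)} = \frac{5}{3} - \frac{2 k}{3}$ ($t{\left(k \right)} = - \frac{k + \left(-5 + k\right)}{3} = - \frac{-5 + 2 k}{3} = \frac{5}{3} - \frac{2 k}{3}$)
$B{\left(K \right)} = -14 + K^{2} - 19 K$
$B{\left(6 \right)} \left(d \left(11 - \frac{3}{5}\right) + t{\left(20 \right)}\right) = \left(-14 + 6^{2} - 114\right) \left(- 4 \left(11 - \frac{3}{5}\right) + \left(\frac{5}{3} - \frac{40}{3}\right)\right) = \left(-14 + 36 - 114\right) \left(- 4 \left(11 - \frac{3}{5}\right) + \left(\frac{5}{3} - \frac{40}{3}\right)\right) = - 92 \left(- 4 \left(11 - \frac{3}{5}\right) - \frac{35}{3}\right) = - 92 \left(\left(-4\right) \frac{52}{5} - \frac{35}{3}\right) = - 92 \left(- \frac{208}{5} - \frac{35}{3}\right) = \left(-92\right) \left(- \frac{799}{15}\right) = \frac{73508}{15}$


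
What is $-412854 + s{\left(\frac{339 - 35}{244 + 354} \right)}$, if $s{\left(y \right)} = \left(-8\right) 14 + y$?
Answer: $- \frac{123476682}{299} \approx -4.1297 \cdot 10^{5}$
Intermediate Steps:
$s{\left(y \right)} = -112 + y$
$-412854 + s{\left(\frac{339 - 35}{244 + 354} \right)} = -412854 - \left(112 - \frac{339 - 35}{244 + 354}\right) = -412854 - \left(112 - \frac{304}{598}\right) = -412854 + \left(-112 + 304 \cdot \frac{1}{598}\right) = -412854 + \left(-112 + \frac{152}{299}\right) = -412854 - \frac{33336}{299} = - \frac{123476682}{299}$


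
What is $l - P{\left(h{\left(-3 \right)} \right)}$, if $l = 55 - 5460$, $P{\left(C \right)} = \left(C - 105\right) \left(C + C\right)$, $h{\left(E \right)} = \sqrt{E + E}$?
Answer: $-5393 + 210 i \sqrt{6} \approx -5393.0 + 514.39 i$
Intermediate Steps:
$h{\left(E \right)} = \sqrt{2} \sqrt{E}$ ($h{\left(E \right)} = \sqrt{2 E} = \sqrt{2} \sqrt{E}$)
$P{\left(C \right)} = 2 C \left(-105 + C\right)$ ($P{\left(C \right)} = \left(-105 + C\right) 2 C = 2 C \left(-105 + C\right)$)
$l = -5405$ ($l = 55 - 5460 = -5405$)
$l - P{\left(h{\left(-3 \right)} \right)} = -5405 - 2 \sqrt{2} \sqrt{-3} \left(-105 + \sqrt{2} \sqrt{-3}\right) = -5405 - 2 \sqrt{2} i \sqrt{3} \left(-105 + \sqrt{2} i \sqrt{3}\right) = -5405 - 2 i \sqrt{6} \left(-105 + i \sqrt{6}\right)$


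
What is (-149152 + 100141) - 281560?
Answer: -330571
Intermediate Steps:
(-149152 + 100141) - 281560 = -49011 - 281560 = -330571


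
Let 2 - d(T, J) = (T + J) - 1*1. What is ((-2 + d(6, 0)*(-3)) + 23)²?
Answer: 900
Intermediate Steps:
d(T, J) = 3 - J - T (d(T, J) = 2 - ((T + J) - 1*1) = 2 - ((J + T) - 1) = 2 - (-1 + J + T) = 2 + (1 - J - T) = 3 - J - T)
((-2 + d(6, 0)*(-3)) + 23)² = ((-2 + (3 - 1*0 - 1*6)*(-3)) + 23)² = ((-2 + (3 + 0 - 6)*(-3)) + 23)² = ((-2 - 3*(-3)) + 23)² = ((-2 + 9) + 23)² = (7 + 23)² = 30² = 900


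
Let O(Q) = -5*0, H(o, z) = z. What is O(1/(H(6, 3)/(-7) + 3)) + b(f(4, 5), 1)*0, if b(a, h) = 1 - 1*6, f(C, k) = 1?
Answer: 0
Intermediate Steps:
b(a, h) = -5 (b(a, h) = 1 - 6 = -5)
O(Q) = 0
O(1/(H(6, 3)/(-7) + 3)) + b(f(4, 5), 1)*0 = 0 - 5*0 = 0 + 0 = 0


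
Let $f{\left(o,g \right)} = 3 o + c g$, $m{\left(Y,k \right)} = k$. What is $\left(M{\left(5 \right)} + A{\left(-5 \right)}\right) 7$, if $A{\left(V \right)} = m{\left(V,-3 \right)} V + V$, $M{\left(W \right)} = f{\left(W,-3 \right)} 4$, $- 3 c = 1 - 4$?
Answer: $406$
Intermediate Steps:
$c = 1$ ($c = - \frac{1 - 4}{3} = \left(- \frac{1}{3}\right) \left(-3\right) = 1$)
$f{\left(o,g \right)} = g + 3 o$ ($f{\left(o,g \right)} = 3 o + 1 g = 3 o + g = g + 3 o$)
$M{\left(W \right)} = -12 + 12 W$ ($M{\left(W \right)} = \left(-3 + 3 W\right) 4 = -12 + 12 W$)
$A{\left(V \right)} = - 2 V$ ($A{\left(V \right)} = - 3 V + V = - 2 V$)
$\left(M{\left(5 \right)} + A{\left(-5 \right)}\right) 7 = \left(\left(-12 + 12 \cdot 5\right) - -10\right) 7 = \left(\left(-12 + 60\right) + 10\right) 7 = \left(48 + 10\right) 7 = 58 \cdot 7 = 406$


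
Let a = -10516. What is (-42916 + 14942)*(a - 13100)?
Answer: 660633984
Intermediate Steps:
(-42916 + 14942)*(a - 13100) = (-42916 + 14942)*(-10516 - 13100) = -27974*(-23616) = 660633984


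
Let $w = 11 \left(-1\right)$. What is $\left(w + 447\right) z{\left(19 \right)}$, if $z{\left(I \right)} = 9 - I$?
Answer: $-4360$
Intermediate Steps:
$w = -11$
$\left(w + 447\right) z{\left(19 \right)} = \left(-11 + 447\right) \left(9 - 19\right) = 436 \left(9 - 19\right) = 436 \left(-10\right) = -4360$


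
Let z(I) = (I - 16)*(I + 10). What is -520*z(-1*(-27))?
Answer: -211640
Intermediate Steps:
z(I) = (-16 + I)*(10 + I)
-520*z(-1*(-27)) = -520*(-160 + (-1*(-27))**2 - (-6)*(-27)) = -520*(-160 + 27**2 - 6*27) = -520*(-160 + 729 - 162) = -520*407 = -1*211640 = -211640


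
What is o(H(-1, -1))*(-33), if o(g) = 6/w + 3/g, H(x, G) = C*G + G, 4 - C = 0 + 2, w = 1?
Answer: -165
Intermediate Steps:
C = 2 (C = 4 - (0 + 2) = 4 - 1*2 = 4 - 2 = 2)
H(x, G) = 3*G (H(x, G) = 2*G + G = 3*G)
o(g) = 6 + 3/g (o(g) = 6/1 + 3/g = 6*1 + 3/g = 6 + 3/g)
o(H(-1, -1))*(-33) = (6 + 3/((3*(-1))))*(-33) = (6 + 3/(-3))*(-33) = (6 + 3*(-⅓))*(-33) = (6 - 1)*(-33) = 5*(-33) = -165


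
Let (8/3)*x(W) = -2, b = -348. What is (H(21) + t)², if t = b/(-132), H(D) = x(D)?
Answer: 6889/1936 ≈ 3.5584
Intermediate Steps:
x(W) = -¾ (x(W) = (3/8)*(-2) = -¾)
H(D) = -¾
t = 29/11 (t = -348/(-132) = -348*(-1/132) = 29/11 ≈ 2.6364)
(H(21) + t)² = (-¾ + 29/11)² = (83/44)² = 6889/1936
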